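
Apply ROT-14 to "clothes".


Word: "clothes"
Shift: 14
Each letter → (letter + shift) mod 26:
  'c' (2) + 14 = 16 → 'q'
  'l' (11) + 14 = 25 → 'z'
  'o' (14) + 14 = 2 → 'c'
  't' (19) + 14 = 7 → 'h'
  'h' (7) + 14 = 21 → 'v'
  'e' (4) + 14 = 18 → 's'
  's' (18) + 14 = 6 → 'g'
Result = "qzchvsg"


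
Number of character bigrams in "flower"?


Word: "flower" (length 6)
Number of 2-grams = length - 2 + 1 = 6 - 2 + 1
= 5


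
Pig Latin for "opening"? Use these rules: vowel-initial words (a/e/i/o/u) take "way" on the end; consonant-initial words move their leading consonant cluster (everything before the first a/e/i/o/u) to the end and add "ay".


Word: "opening"
Starts with vowel → add 'way'
Pig Latin = "openingway"


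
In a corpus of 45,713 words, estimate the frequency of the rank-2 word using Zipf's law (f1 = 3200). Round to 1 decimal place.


Zipf's law: f(r) = f(1) / r
f(1) = 3200
f(2) = 3200 / 2
= 1600.0 occurrences


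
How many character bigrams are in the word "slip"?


Word: "slip" (length 4)
Number of 2-grams = length - 2 + 1 = 4 - 2 + 1
= 3


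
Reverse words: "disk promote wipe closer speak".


Original: "disk promote wipe closer speak"
Words (1..n): disk | promote | wipe | closer | speak
Reversed (n..1): speak | closer | wipe | promote | disk
Result = "speak closer wipe promote disk"


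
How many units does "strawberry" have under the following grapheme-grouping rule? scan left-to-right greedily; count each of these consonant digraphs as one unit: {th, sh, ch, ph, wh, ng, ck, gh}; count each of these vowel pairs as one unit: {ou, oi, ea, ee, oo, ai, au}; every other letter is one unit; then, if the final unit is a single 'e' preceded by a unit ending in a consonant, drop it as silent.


Word: "strawberry" (10 letters)
Left-to-right scan:
  [1] 's' (letter)
  [2] 't' (letter)
  [3] 'r' (letter)
  [4] 'a' (letter)
  [5] 'w' (letter)
  [6] 'b' (letter)
  [7] 'e' (letter)
  [8] 'r' (letter)
  [9] 'r' (letter)
  [10] 'y' (letter)
Units from scan: 10
Sound units = 10 units


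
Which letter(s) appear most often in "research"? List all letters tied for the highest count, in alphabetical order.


Word: "research"
Letter counts:
  'a': 1
  'c': 1
  'e': 2
  'h': 1
  'r': 2
  's': 1
Maximum count = 2
Most frequent = 'e', 'r' (2 times each)


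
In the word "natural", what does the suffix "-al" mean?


Suffix: -al
As in: natural -> nature + -al, with a spelling change
Meaning = relating to


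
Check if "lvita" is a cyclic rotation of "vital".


Word: "vital", Candidate: "lvita"
Method: check if candidate is substring of word+word
"vitalvital" contains "lvita"? Yes
Is rotation = Yes


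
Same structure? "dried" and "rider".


Pattern of "dried": [0, 1, 2, 3, 0]
Pattern of "rider": [0, 1, 2, 3, 0]
Patterns match
Same pattern = Yes


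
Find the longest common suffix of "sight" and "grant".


Word 1: "sight"
Word 2: "grant"
Comparing from end:
  Pos -1: 't' == 't'
  Pos -2: 'h' != 'n' (stop)
LCS = "t" (length 1)


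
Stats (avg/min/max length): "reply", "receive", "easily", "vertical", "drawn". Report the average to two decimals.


Lengths: "reply"=5, "receive"=7, "easily"=6, "vertical"=8, "drawn"=5
Sum = 31, Count = 5
Average = 31/5 = 6.20
= avg=6.20, min=5, max=8


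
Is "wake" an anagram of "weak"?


Word 1: "weak" → sorted: aekw
Word 2: "wake" → sorted: aekw
Same letters? aekw == aekw
Anagram = Yes


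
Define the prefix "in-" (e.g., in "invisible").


Prefix: in-
As in: invisible -> in- + visible
Meaning = not / into


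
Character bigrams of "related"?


Word: "related" (length 7)
Number of bigrams = 7 - 2 + 1 = 6
  Position 0: "re"
  Position 1: "el"
  Position 2: "la"
  Position 3: "at"
  Position 4: "te"
  Position 5: "ed"
Bigrams = "re", "el", "la", "at", "te", "ed"


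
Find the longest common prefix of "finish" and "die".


Word 1: "finish"
Word 2: "die"
Comparing from start:
  Pos 0: 'f' != 'd' (stop)
LCP = "" (length 0)


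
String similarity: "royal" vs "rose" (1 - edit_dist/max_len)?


Word 1: "royal" (length 5)
Word 2: "rose" (length 4)
One optimal edit sequence:
  1. keep 'r'
  2. keep 'o'
  3. delete 'y'  (+1)
  4. substitute 'a' -> 's'  (+1)
  5. substitute 'l' -> 'e'  (+1)
Edit distance = 3
Max length = max(5, 4) = 5
Similarity = 1 - 3/5
= 0.4000


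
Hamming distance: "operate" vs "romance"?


Comparing character by character (same length = 7):
  Pos 0: 'o' vs 'r' !=
  Pos 1: 'p' vs 'o' !=
  Pos 2: 'e' vs 'm' !=
  Pos 3: 'r' vs 'a' !=
  Pos 4: 'a' vs 'n' !=
  Pos 5: 't' vs 'c' !=
  Pos 6: 'e' vs 'e' =
Hamming distance = 6


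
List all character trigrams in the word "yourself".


Word: "yourself" (length 8)
Number of trigrams = 8 - 3 + 1 = 6
  Position 0: "you"
  Position 1: "our"
  Position 2: "urs"
  Position 3: "rse"
  Position 4: "sel"
  Position 5: "elf"
Trigrams = "you", "our", "urs", "rse", "sel", "elf"


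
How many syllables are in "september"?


Word: "september"
Syllable breakdown: sep · tem · ber
Counting: 3 parts
= 3 syllables


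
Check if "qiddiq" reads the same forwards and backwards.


Word: "qiddiq"
Reversed: "qiddiq"
Forward == Backward? qiddiq == qiddiq
Palindrome = Yes


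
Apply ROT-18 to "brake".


Word: "brake"
Shift: 18
Each letter → (letter + shift) mod 26:
  'b' (1) + 18 = 19 → 't'
  'r' (17) + 18 = 9 → 'j'
  'a' (0) + 18 = 18 → 's'
  'k' (10) + 18 = 2 → 'c'
  'e' (4) + 18 = 22 → 'w'
Result = "tjscw"


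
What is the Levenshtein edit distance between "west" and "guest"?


Word 1: "west" (length 4)
Word 2: "guest" (length 5)
One optimal edit sequence (insert/delete/substitute each cost 1):
  1. insert 'g'  (+1)
  2. substitute 'w' -> 'u'  (+1)
  3. keep 'e'
  4. keep 's'
  5. keep 't'
Total edit operations: 2
Edit distance = 2


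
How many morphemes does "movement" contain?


Word: "movement"
Morphemes: move / -ment
Each morpheme carries meaning
= 2 morphemes


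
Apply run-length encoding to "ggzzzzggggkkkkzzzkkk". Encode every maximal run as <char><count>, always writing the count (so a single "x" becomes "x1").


String: "ggzzzzggggkkkkzzzkkk"
Scanning for consecutive runs:
  'g' x 2
  'z' x 4
  'g' x 4
  'k' x 4
  'z' x 3
  'k' x 3
RLE = "g2z4g4k4z3k3"


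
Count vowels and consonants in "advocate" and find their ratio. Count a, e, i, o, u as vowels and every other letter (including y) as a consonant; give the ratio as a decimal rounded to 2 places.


Word: "advocate"
Vowels (a,e,i,o,u): 4
Consonants: 4
Ratio = 4/4
= 1.00


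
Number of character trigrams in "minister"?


Word: "minister" (length 8)
Number of 3-grams = length - 3 + 1 = 8 - 3 + 1
= 6


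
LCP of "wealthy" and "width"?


Word 1: "wealthy"
Word 2: "width"
Comparing from start:
  Pos 0: 'w' == 'w'
  Pos 1: 'e' != 'i' (stop)
LCP = "w" (length 1)


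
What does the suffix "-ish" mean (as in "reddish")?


Suffix: -ish
Example: reddish (red + -ish, with a spelling change)
Meaning = somewhat / having the qualities of


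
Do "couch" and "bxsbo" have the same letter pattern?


Pattern of "couch": [0, 1, 2, 0, 3]
Pattern of "bxsbo": [0, 1, 2, 0, 3]
Patterns match
Same pattern = Yes


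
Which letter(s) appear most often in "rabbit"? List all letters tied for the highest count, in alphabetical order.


Word: "rabbit"
Letter counts:
  'a': 1
  'b': 2
  'i': 1
  'r': 1
  't': 1
Maximum count = 2
Most frequent = 'b' (2 times each)


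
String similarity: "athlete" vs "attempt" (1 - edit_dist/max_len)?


Word 1: "athlete" (length 7)
Word 2: "attempt" (length 7)
One optimal edit sequence:
  1. keep 'a'
  2. keep 't'
  3. substitute 'h' -> 't'  (+1)
  4. substitute 'l' -> 'e'  (+1)
  5. substitute 'e' -> 'm'  (+1)
  6. substitute 't' -> 'p'  (+1)
  7. substitute 'e' -> 't'  (+1)
Edit distance = 5
Max length = max(7, 7) = 7
Similarity = 1 - 5/7
= 0.2857


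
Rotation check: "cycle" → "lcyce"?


Word: "cycle", Candidate: "lcyce"
Method: check if candidate is substring of word+word
"cyclecycle" contains "lcyce"? No
Is rotation = No


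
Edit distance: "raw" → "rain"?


Word 1: "raw" (length 3)
Word 2: "rain" (length 4)
One optimal edit sequence (insert/delete/substitute each cost 1):
  1. keep 'r'
  2. keep 'a'
  3. insert 'i'  (+1)
  4. substitute 'w' -> 'n'  (+1)
Total edit operations: 2
Edit distance = 2


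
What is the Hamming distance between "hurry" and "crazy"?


Comparing character by character (same length = 5):
  Pos 0: 'h' vs 'c' !=
  Pos 1: 'u' vs 'r' !=
  Pos 2: 'r' vs 'a' !=
  Pos 3: 'r' vs 'z' !=
  Pos 4: 'y' vs 'y' =
Hamming distance = 4


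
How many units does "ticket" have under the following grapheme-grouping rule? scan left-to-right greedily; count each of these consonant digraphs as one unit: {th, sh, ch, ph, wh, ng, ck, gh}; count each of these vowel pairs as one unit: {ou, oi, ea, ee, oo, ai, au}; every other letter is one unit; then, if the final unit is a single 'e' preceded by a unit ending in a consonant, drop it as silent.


Word: "ticket" (6 letters)
Left-to-right scan:
  1. 't' (letter)
  2. 'i' (letter)
  3. 'ck' (digraph)
  4. 'e' (letter)
  5. 't' (letter)
Units from scan: 5
Sound units = 5 units


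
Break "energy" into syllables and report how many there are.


Word: "energy"
Syllable breakdown: en · er · gy
Counting: 3 parts
= 3 syllables


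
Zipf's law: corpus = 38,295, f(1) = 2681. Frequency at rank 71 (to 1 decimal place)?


Zipf's law: f(r) = f(1) / r
f(1) = 2681
f(71) = 2681 / 71
= 37.8 occurrences


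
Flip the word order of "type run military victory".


Original: "type run military victory"
Words (1..n): type | run | military | victory
Reversed (n..1): victory | military | run | type
Result = "victory military run type"


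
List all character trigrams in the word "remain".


Word: "remain" (length 6)
Number of trigrams = 6 - 3 + 1 = 4
  Position 0: "rem"
  Position 1: "ema"
  Position 2: "mai"
  Position 3: "ain"
Trigrams = "rem", "ema", "mai", "ain"


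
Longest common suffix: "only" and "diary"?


Word 1: "only"
Word 2: "diary"
Comparing from end:
  Pos -1: 'y' == 'y'
  Pos -2: 'l' != 'r' (stop)
LCS = "y" (length 1)


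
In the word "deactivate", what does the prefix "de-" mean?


Prefix: de-
Example: deactivate (de- + activate)
Meaning = remove / reverse


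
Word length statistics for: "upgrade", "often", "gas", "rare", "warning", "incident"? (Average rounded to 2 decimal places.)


Lengths: "upgrade"=7, "often"=5, "gas"=3, "rare"=4, "warning"=7, "incident"=8
Sum = 34, Count = 6
Average = 34/6 = 5.67
= avg=5.67, min=3, max=8


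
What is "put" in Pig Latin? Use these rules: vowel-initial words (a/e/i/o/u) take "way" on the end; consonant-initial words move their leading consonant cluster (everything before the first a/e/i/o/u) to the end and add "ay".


Word: "put"
Starts with consonant(s) → move to end, add 'ay'
Consonant cluster: "p"
Pig Latin = "utpay"


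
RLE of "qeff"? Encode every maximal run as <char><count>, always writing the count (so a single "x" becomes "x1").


String: "qeff"
Scanning for consecutive runs:
  'q' x 1
  'e' x 1
  'f' x 2
RLE = "q1e1f2"


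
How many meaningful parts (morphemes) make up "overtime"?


Word: "overtime"
Morphemes: over- / time
Each morpheme carries meaning
= 2 morphemes


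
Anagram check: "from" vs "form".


Word 1: "from" → sorted: fmor
Word 2: "form" → sorted: fmor
Same letters? fmor == fmor
Anagram = Yes


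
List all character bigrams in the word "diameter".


Word: "diameter" (length 8)
Number of bigrams = 8 - 2 + 1 = 7
  Position 0: "di"
  Position 1: "ia"
  Position 2: "am"
  Position 3: "me"
  Position 4: "et"
  Position 5: "te"
  Position 6: "er"
Bigrams = "di", "ia", "am", "me", "et", "te", "er"


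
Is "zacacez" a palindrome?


Word: "zacacez"
Reversed: "zecacaz"
Forward == Backward? zacacez != zecacaz
Palindrome = No


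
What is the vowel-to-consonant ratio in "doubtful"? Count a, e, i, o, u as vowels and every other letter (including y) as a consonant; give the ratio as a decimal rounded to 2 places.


Word: "doubtful"
Vowels (a,e,i,o,u): 3
Consonants: 5
Ratio = 3/5
= 0.60


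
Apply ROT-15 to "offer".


Word: "offer"
Shift: 15
Each letter → (letter + shift) mod 26:
  'o' (14) + 15 = 3 → 'd'
  'f' (5) + 15 = 20 → 'u'
  'f' (5) + 15 = 20 → 'u'
  'e' (4) + 15 = 19 → 't'
  'r' (17) + 15 = 6 → 'g'
Result = "duutg"


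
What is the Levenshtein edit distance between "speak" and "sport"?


Word 1: "speak" (length 5)
Word 2: "sport" (length 5)
One optimal edit sequence (insert/delete/substitute each cost 1):
  1. keep 's'
  2. keep 'p'
  3. substitute 'e' -> 'o'  (+1)
  4. substitute 'a' -> 'r'  (+1)
  5. substitute 'k' -> 't'  (+1)
Total edit operations: 3
Edit distance = 3


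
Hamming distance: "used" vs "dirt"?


Comparing character by character (same length = 4):
  Pos 0: 'u' vs 'd' !=
  Pos 1: 's' vs 'i' !=
  Pos 2: 'e' vs 'r' !=
  Pos 3: 'd' vs 't' !=
Hamming distance = 4


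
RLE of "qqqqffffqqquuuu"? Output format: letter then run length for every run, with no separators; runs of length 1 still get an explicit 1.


String: "qqqqffffqqquuuu"
Scanning for consecutive runs:
  'q' x 4
  'f' x 4
  'q' x 3
  'u' x 4
RLE = "q4f4q3u4"


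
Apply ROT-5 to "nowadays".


Word: "nowadays"
Shift: 5
Each letter → (letter + shift) mod 26:
  'n' (13) + 5 = 18 → 's'
  'o' (14) + 5 = 19 → 't'
  'w' (22) + 5 = 1 → 'b'
  'a' (0) + 5 = 5 → 'f'
  'd' (3) + 5 = 8 → 'i'
  'a' (0) + 5 = 5 → 'f'
  'y' (24) + 5 = 3 → 'd'
  's' (18) + 5 = 23 → 'x'
Result = "stbfifdx"


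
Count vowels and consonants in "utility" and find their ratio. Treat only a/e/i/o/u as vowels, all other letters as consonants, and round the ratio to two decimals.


Word: "utility"
Vowels (a,e,i,o,u): 3
Consonants: 4
Ratio = 3/4
= 0.75


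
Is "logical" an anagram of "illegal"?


Word 1: "illegal" → sorted: aegilll
Word 2: "logical" → sorted: acgillo
Same letters? aegilll != acgillo
Anagram = No


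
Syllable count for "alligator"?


Word: "alligator"
Syllable breakdown: al / li / ga / tor
Counting: 4 parts
= 4 syllables


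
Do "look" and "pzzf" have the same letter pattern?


Pattern of "look": [0, 1, 1, 2]
Pattern of "pzzf": [0, 1, 1, 2]
Patterns match
Same pattern = Yes


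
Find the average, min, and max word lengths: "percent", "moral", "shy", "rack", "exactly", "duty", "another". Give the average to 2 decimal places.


Lengths: "percent"=7, "moral"=5, "shy"=3, "rack"=4, "exactly"=7, "duty"=4, "another"=7
Sum = 37, Count = 7
Average = 37/7 = 5.29
= avg=5.29, min=3, max=7


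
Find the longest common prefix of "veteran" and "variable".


Word 1: "veteran"
Word 2: "variable"
Comparing from start:
  Pos 0: 'v' == 'v'
  Pos 1: 'e' != 'a' (stop)
LCP = "v" (length 1)


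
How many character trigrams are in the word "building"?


Word: "building" (length 8)
Number of 3-grams = length - 3 + 1 = 8 - 3 + 1
= 6


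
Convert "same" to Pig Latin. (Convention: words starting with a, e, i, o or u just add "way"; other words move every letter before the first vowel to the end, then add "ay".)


Word: "same"
Starts with consonant(s) → move to end, add 'ay'
Consonant cluster: "s"
Pig Latin = "amesay"


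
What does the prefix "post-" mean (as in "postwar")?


Prefix: post-
As in: postwar -> post- + war
Meaning = after


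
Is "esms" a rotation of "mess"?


Word: "mess", Candidate: "esms"
Method: check if candidate is substring of word+word
"messmess" contains "esms"? No
Is rotation = No


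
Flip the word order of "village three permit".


Original: "village three permit"
Words (1..n): village | three | permit
Reversed (n..1): permit | three | village
Result = "permit three village"


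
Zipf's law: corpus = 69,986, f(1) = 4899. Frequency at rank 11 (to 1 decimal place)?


Zipf's law: f(r) = f(1) / r
f(1) = 4899
f(11) = 4899 / 11
= 445.4 occurrences


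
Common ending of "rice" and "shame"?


Word 1: "rice"
Word 2: "shame"
Comparing from end:
  Pos -1: 'e' == 'e'
  Pos -2: 'c' != 'm' (stop)
LCS = "e" (length 1)


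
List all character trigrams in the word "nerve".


Word: "nerve" (length 5)
Number of trigrams = 5 - 3 + 1 = 3
  Position 0: "ner"
  Position 1: "erv"
  Position 2: "rve"
Trigrams = "ner", "erv", "rve"


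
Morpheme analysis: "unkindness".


Word: "unkindness"
Morphemes: un- / kind / -ness
Each morpheme carries meaning
= 3 morphemes


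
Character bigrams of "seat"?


Word: "seat" (length 4)
Number of bigrams = 4 - 2 + 1 = 3
  Position 0: "se"
  Position 1: "ea"
  Position 2: "at"
Bigrams = "se", "ea", "at"


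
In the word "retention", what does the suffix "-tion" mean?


Suffix: -tion
As in: retention -> retain + -tion, with a spelling change
Meaning = act or process


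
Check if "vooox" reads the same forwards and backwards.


Word: "vooox"
Reversed: "xooov"
Forward == Backward? vooox != xooov
Palindrome = No


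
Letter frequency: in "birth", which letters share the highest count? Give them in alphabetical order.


Word: "birth"
Letter counts:
  'b': 1
  'h': 1
  'i': 1
  'r': 1
  't': 1
Maximum count = 1
Most frequent = 'b', 'h', 'i', 'r', 't' (1 time each)


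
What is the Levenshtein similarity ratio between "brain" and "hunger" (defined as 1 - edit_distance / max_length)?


Word 1: "brain" (length 5)
Word 2: "hunger" (length 6)
One optimal edit sequence:
  1. insert 'h'  (+1)
  2. substitute 'b' -> 'u'  (+1)
  3. substitute 'r' -> 'n'  (+1)
  4. substitute 'a' -> 'g'  (+1)
  5. substitute 'i' -> 'e'  (+1)
  6. substitute 'n' -> 'r'  (+1)
Edit distance = 6
Max length = max(5, 6) = 6
Similarity = 1 - 6/6
= 0.0000


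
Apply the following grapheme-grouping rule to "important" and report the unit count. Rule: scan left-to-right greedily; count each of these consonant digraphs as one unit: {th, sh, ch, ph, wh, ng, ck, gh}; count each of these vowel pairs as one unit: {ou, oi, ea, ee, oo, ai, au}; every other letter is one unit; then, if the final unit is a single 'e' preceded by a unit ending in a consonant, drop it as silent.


Word: "important" (9 letters)
Left-to-right scan:
  (1) 'i' (letter)
  (2) 'm' (letter)
  (3) 'p' (letter)
  (4) 'o' (letter)
  (5) 'r' (letter)
  (6) 't' (letter)
  (7) 'a' (letter)
  (8) 'n' (letter)
  (9) 't' (letter)
Units from scan: 9
Sound units = 9 units


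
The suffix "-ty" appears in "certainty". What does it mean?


Suffix: -ty
Example: certainty = certain + -ty
Meaning = quality of


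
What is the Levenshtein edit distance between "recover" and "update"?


Word 1: "recover" (length 7)
Word 2: "update" (length 6)
One optimal edit sequence (insert/delete/substitute each cost 1):
  1. substitute 'r' -> 'u'  (+1)
  2. substitute 'e' -> 'p'  (+1)
  3. substitute 'c' -> 'd'  (+1)
  4. substitute 'o' -> 'a'  (+1)
  5. substitute 'v' -> 't'  (+1)
  6. keep 'e'
  7. delete 'r'  (+1)
Total edit operations: 6
Edit distance = 6


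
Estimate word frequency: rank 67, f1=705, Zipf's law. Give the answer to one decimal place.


Zipf's law: f(r) = f(1) / r
f(1) = 705
f(67) = 705 / 67
= 10.5 occurrences


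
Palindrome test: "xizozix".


Word: "xizozix"
Reversed: "xizozix"
Forward == Backward? xizozix == xizozix
Palindrome = Yes


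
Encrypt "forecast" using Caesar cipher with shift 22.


Word: "forecast"
Shift: 22
Each letter → (letter + shift) mod 26:
  'f' (5) + 22 = 1 → 'b'
  'o' (14) + 22 = 10 → 'k'
  'r' (17) + 22 = 13 → 'n'
  'e' (4) + 22 = 0 → 'a'
  'c' (2) + 22 = 24 → 'y'
  'a' (0) + 22 = 22 → 'w'
  's' (18) + 22 = 14 → 'o'
  't' (19) + 22 = 15 → 'p'
Result = "bknaywop"


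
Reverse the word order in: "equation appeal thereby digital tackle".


Original: "equation appeal thereby digital tackle"
Words (1..n): equation | appeal | thereby | digital | tackle
Reversed (n..1): tackle | digital | thereby | appeal | equation
Result = "tackle digital thereby appeal equation"


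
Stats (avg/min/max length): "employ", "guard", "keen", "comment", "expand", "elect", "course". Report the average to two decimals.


Lengths: "employ"=6, "guard"=5, "keen"=4, "comment"=7, "expand"=6, "elect"=5, "course"=6
Sum = 39, Count = 7
Average = 39/7 = 5.57
= avg=5.57, min=4, max=7


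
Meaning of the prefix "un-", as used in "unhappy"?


Prefix: un-
Example: unhappy (un- + happy)
Meaning = not / reverse


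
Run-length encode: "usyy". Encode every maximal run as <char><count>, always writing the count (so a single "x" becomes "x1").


String: "usyy"
Scanning for consecutive runs:
  'u' x 1
  's' x 1
  'y' x 2
RLE = "u1s1y2"


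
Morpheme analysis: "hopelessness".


Word: "hopelessness"
Morphemes: hope | -less | -ness
Each morpheme carries meaning
= 3 morphemes


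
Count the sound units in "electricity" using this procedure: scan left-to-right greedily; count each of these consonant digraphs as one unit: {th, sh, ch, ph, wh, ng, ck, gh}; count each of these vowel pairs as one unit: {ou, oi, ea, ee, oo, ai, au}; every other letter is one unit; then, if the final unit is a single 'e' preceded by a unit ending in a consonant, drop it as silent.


Word: "electricity" (11 letters)
Left-to-right scan:
  1. 'e' (letter)
  2. 'l' (letter)
  3. 'e' (letter)
  4. 'c' (letter)
  5. 't' (letter)
  6. 'r' (letter)
  7. 'i' (letter)
  8. 'c' (letter)
  9. 'i' (letter)
  10. 't' (letter)
  11. 'y' (letter)
Units from scan: 11
Sound units = 11 units


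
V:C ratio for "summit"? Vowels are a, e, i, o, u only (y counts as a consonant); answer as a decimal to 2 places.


Word: "summit"
Vowels (a,e,i,o,u): 2
Consonants: 4
Ratio = 2/4
= 0.50


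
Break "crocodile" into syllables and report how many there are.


Word: "crocodile"
Syllable breakdown: croc · o · dile
Counting: 3 parts
= 3 syllables


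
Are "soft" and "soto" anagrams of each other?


Word 1: "soft" → sorted: fost
Word 2: "soto" → sorted: oost
Same letters? fost != oost
Anagram = No


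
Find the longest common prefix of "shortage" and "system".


Word 1: "shortage"
Word 2: "system"
Comparing from start:
  Pos 0: 's' == 's'
  Pos 1: 'h' != 'y' (stop)
LCP = "s" (length 1)


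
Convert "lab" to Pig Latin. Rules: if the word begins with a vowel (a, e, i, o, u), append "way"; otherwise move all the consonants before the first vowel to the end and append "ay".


Word: "lab"
Starts with consonant(s) → move to end, add 'ay'
Consonant cluster: "l"
Pig Latin = "ablay"


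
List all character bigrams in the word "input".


Word: "input" (length 5)
Number of bigrams = 5 - 2 + 1 = 4
  Position 0: "in"
  Position 1: "np"
  Position 2: "pu"
  Position 3: "ut"
Bigrams = "in", "np", "pu", "ut"


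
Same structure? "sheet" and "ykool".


Pattern of "sheet": [0, 1, 2, 2, 3]
Pattern of "ykool": [0, 1, 2, 2, 3]
Patterns match
Same pattern = Yes


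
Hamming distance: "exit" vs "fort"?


Comparing character by character (same length = 4):
  Pos 0: 'e' vs 'f' !=
  Pos 1: 'x' vs 'o' !=
  Pos 2: 'i' vs 'r' !=
  Pos 3: 't' vs 't' =
Hamming distance = 3


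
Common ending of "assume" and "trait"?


Word 1: "assume"
Word 2: "trait"
Comparing from end:
  Pos -1: 'e' != 't' (stop)
LCS = "" (length 0)


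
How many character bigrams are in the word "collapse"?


Word: "collapse" (length 8)
Number of 2-grams = length - 2 + 1 = 8 - 2 + 1
= 7


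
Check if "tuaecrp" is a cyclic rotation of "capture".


Word: "capture", Candidate: "tuaecrp"
Method: check if candidate is substring of word+word
"capturecapture" contains "tuaecrp"? No
Is rotation = No


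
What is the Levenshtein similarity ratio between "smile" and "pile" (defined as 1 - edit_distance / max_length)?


Word 1: "smile" (length 5)
Word 2: "pile" (length 4)
One optimal edit sequence:
  1. delete 's'  (+1)
  2. substitute 'm' -> 'p'  (+1)
  3. keep 'i'
  4. keep 'l'
  5. keep 'e'
Edit distance = 2
Max length = max(5, 4) = 5
Similarity = 1 - 2/5
= 0.6000


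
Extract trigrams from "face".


Word: "face" (length 4)
Number of trigrams = 4 - 3 + 1 = 2
  Position 0: "fac"
  Position 1: "ace"
Trigrams = "fac", "ace"


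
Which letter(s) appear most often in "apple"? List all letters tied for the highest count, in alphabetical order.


Word: "apple"
Letter counts:
  'a': 1
  'e': 1
  'l': 1
  'p': 2
Maximum count = 2
Most frequent = 'p' (2 times each)


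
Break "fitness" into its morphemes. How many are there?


Word: "fitness"
Morphemes: fit + -ness
Each morpheme carries meaning
= 2 morphemes


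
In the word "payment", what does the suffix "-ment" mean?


Suffix: -ment
Example: payment = pay + -ment
Meaning = result of action


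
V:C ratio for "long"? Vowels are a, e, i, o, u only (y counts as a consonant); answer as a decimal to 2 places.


Word: "long"
Vowels (a,e,i,o,u): 1
Consonants: 3
Ratio = 1/3
= 0.33


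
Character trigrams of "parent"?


Word: "parent" (length 6)
Number of trigrams = 6 - 3 + 1 = 4
  Position 0: "par"
  Position 1: "are"
  Position 2: "ren"
  Position 3: "ent"
Trigrams = "par", "are", "ren", "ent"


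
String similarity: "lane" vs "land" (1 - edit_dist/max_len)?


Word 1: "lane" (length 4)
Word 2: "land" (length 4)
One optimal edit sequence:
  1. keep 'l'
  2. keep 'a'
  3. keep 'n'
  4. substitute 'e' -> 'd'  (+1)
Edit distance = 1
Max length = max(4, 4) = 4
Similarity = 1 - 1/4
= 0.7500


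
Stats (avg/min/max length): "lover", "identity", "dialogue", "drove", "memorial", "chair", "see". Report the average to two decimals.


Lengths: "lover"=5, "identity"=8, "dialogue"=8, "drove"=5, "memorial"=8, "chair"=5, "see"=3
Sum = 42, Count = 7
Average = 42/7 = 6.00
= avg=6.00, min=3, max=8


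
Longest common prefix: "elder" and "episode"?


Word 1: "elder"
Word 2: "episode"
Comparing from start:
  Pos 0: 'e' == 'e'
  Pos 1: 'l' != 'p' (stop)
LCP = "e" (length 1)


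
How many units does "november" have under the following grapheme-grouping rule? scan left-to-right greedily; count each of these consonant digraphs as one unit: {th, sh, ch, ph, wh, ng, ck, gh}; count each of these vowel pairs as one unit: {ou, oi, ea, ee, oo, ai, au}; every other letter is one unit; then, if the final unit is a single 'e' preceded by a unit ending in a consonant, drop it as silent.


Word: "november" (8 letters)
Left-to-right scan:
  [1] 'n' (letter)
  [2] 'o' (letter)
  [3] 'v' (letter)
  [4] 'e' (letter)
  [5] 'm' (letter)
  [6] 'b' (letter)
  [7] 'e' (letter)
  [8] 'r' (letter)
Units from scan: 8
Sound units = 8 units


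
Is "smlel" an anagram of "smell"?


Word 1: "smell" → sorted: ellms
Word 2: "smlel" → sorted: ellms
Same letters? ellms == ellms
Anagram = Yes


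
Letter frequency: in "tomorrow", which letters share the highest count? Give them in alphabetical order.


Word: "tomorrow"
Letter counts:
  'm': 1
  'o': 3
  'r': 2
  't': 1
  'w': 1
Maximum count = 3
Most frequent = 'o' (3 times each)


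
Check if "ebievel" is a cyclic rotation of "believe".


Word: "believe", Candidate: "ebievel"
Method: check if candidate is substring of word+word
"believebelieve" contains "ebievel"? No
Is rotation = No


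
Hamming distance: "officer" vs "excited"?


Comparing character by character (same length = 7):
  Pos 0: 'o' vs 'e' !=
  Pos 1: 'f' vs 'x' !=
  Pos 2: 'f' vs 'c' !=
  Pos 3: 'i' vs 'i' =
  Pos 4: 'c' vs 't' !=
  Pos 5: 'e' vs 'e' =
  Pos 6: 'r' vs 'd' !=
Hamming distance = 5


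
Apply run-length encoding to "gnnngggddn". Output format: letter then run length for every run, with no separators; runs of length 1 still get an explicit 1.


String: "gnnngggddn"
Scanning for consecutive runs:
  'g' x 1
  'n' x 3
  'g' x 3
  'd' x 2
  'n' x 1
RLE = "g1n3g3d2n1"


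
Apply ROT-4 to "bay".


Word: "bay"
Shift: 4
Each letter → (letter + shift) mod 26:
  'b' (1) + 4 = 5 → 'f'
  'a' (0) + 4 = 4 → 'e'
  'y' (24) + 4 = 2 → 'c'
Result = "fec"


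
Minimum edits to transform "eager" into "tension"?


Word 1: "eager" (length 5)
Word 2: "tension" (length 7)
One optimal edit sequence (insert/delete/substitute each cost 1):
  1. insert 't'  (+1)
  2. keep 'e'
  3. insert 'n'  (+1)
  4. substitute 'a' -> 's'  (+1)
  5. substitute 'g' -> 'i'  (+1)
  6. substitute 'e' -> 'o'  (+1)
  7. substitute 'r' -> 'n'  (+1)
Total edit operations: 6
Edit distance = 6


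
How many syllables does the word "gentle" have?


Word: "gentle"
Syllable breakdown: gen / tle
Counting: 2 parts
= 2 syllables


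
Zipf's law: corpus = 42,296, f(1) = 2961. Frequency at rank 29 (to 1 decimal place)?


Zipf's law: f(r) = f(1) / r
f(1) = 2961
f(29) = 2961 / 29
= 102.1 occurrences


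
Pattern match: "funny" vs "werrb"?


Pattern of "funny": [0, 1, 2, 2, 3]
Pattern of "werrb": [0, 1, 2, 2, 3]
Patterns match
Same pattern = Yes


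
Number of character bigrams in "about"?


Word: "about" (length 5)
Number of 2-grams = length - 2 + 1 = 5 - 2 + 1
= 4


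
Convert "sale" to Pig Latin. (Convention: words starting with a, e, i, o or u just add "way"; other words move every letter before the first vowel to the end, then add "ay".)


Word: "sale"
Starts with consonant(s) → move to end, add 'ay'
Consonant cluster: "s"
Pig Latin = "alesay"


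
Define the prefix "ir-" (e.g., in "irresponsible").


Prefix: ir-
Example: irresponsible (ir- + responsible)
Meaning = not


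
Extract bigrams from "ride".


Word: "ride" (length 4)
Number of bigrams = 4 - 2 + 1 = 3
  Position 0: "ri"
  Position 1: "id"
  Position 2: "de"
Bigrams = "ri", "id", "de"


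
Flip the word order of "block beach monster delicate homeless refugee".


Original: "block beach monster delicate homeless refugee"
Words (1..n): block | beach | monster | delicate | homeless | refugee
Reversed (n..1): refugee | homeless | delicate | monster | beach | block
Result = "refugee homeless delicate monster beach block"


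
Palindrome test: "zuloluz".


Word: "zuloluz"
Reversed: "zuloluz"
Forward == Backward? zuloluz == zuloluz
Palindrome = Yes


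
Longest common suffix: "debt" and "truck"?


Word 1: "debt"
Word 2: "truck"
Comparing from end:
  Pos -1: 't' != 'k' (stop)
LCS = "" (length 0)


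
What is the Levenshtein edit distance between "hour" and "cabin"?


Word 1: "hour" (length 4)
Word 2: "cabin" (length 5)
One optimal edit sequence (insert/delete/substitute each cost 1):
  1. insert 'c'  (+1)
  2. substitute 'h' -> 'a'  (+1)
  3. substitute 'o' -> 'b'  (+1)
  4. substitute 'u' -> 'i'  (+1)
  5. substitute 'r' -> 'n'  (+1)
Total edit operations: 5
Edit distance = 5


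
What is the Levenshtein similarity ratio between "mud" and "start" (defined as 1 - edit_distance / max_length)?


Word 1: "mud" (length 3)
Word 2: "start" (length 5)
One optimal edit sequence:
  1. insert 's'  (+1)
  2. insert 't'  (+1)
  3. substitute 'm' -> 'a'  (+1)
  4. substitute 'u' -> 'r'  (+1)
  5. substitute 'd' -> 't'  (+1)
Edit distance = 5
Max length = max(3, 5) = 5
Similarity = 1 - 5/5
= 0.0000


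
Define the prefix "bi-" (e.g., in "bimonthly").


Prefix: bi-
As in: bimonthly -> bi- + monthly
Meaning = two


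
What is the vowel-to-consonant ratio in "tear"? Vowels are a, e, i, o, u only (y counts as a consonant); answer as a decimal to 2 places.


Word: "tear"
Vowels (a,e,i,o,u): 2
Consonants: 2
Ratio = 2/2
= 1.00


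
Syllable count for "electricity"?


Word: "electricity"
Syllable breakdown: e | lec | tric | i | ty
Counting: 5 parts
= 5 syllables


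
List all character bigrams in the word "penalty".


Word: "penalty" (length 7)
Number of bigrams = 7 - 2 + 1 = 6
  Position 0: "pe"
  Position 1: "en"
  Position 2: "na"
  Position 3: "al"
  Position 4: "lt"
  Position 5: "ty"
Bigrams = "pe", "en", "na", "al", "lt", "ty"


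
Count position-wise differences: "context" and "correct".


Comparing character by character (same length = 7):
  Pos 0: 'c' vs 'c' =
  Pos 1: 'o' vs 'o' =
  Pos 2: 'n' vs 'r' !=
  Pos 3: 't' vs 'r' !=
  Pos 4: 'e' vs 'e' =
  Pos 5: 'x' vs 'c' !=
  Pos 6: 't' vs 't' =
Hamming distance = 3


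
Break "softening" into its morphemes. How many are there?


Word: "softening"
Morphemes: soft | -en | -ing
Each morpheme carries meaning
= 3 morphemes


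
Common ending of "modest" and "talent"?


Word 1: "modest"
Word 2: "talent"
Comparing from end:
  Pos -1: 't' == 't'
  Pos -2: 's' != 'n' (stop)
LCS = "t" (length 1)


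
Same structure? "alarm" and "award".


Pattern of "alarm": [0, 1, 0, 2, 3]
Pattern of "award": [0, 1, 0, 2, 3]
Patterns match
Same pattern = Yes


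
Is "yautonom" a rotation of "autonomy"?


Word: "autonomy", Candidate: "yautonom"
Method: check if candidate is substring of word+word
"autonomyautonomy" contains "yautonom"? Yes
Is rotation = Yes


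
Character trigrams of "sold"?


Word: "sold" (length 4)
Number of trigrams = 4 - 3 + 1 = 2
  Position 0: "sol"
  Position 1: "old"
Trigrams = "sol", "old"


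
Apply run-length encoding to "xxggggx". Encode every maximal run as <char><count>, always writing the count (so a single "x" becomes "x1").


String: "xxggggx"
Scanning for consecutive runs:
  'x' x 2
  'g' x 4
  'x' x 1
RLE = "x2g4x1"


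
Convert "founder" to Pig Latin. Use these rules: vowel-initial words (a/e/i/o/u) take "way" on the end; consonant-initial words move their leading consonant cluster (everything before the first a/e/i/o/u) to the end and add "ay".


Word: "founder"
Starts with consonant(s) → move to end, add 'ay'
Consonant cluster: "f"
Pig Latin = "ounderfay"


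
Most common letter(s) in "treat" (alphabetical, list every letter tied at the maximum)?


Word: "treat"
Letter counts:
  'a': 1
  'e': 1
  'r': 1
  't': 2
Maximum count = 2
Most frequent = 't' (2 times each)


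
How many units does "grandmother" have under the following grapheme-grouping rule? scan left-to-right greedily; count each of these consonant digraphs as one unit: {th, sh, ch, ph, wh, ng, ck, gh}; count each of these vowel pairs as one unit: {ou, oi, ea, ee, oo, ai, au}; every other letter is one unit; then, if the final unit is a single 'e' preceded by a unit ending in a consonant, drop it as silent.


Word: "grandmother" (11 letters)
Left-to-right scan:
  1. 'g' (letter)
  2. 'r' (letter)
  3. 'a' (letter)
  4. 'n' (letter)
  5. 'd' (letter)
  6. 'm' (letter)
  7. 'o' (letter)
  8. 'th' (digraph)
  9. 'e' (letter)
  10. 'r' (letter)
Units from scan: 10
Sound units = 10 units


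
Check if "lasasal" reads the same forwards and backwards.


Word: "lasasal"
Reversed: "lasasal"
Forward == Backward? lasasal == lasasal
Palindrome = Yes


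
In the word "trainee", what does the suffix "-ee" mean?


Suffix: -ee
Example: trainee = train + -ee
Meaning = one who receives


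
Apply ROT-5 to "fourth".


Word: "fourth"
Shift: 5
Each letter → (letter + shift) mod 26:
  'f' (5) + 5 = 10 → 'k'
  'o' (14) + 5 = 19 → 't'
  'u' (20) + 5 = 25 → 'z'
  'r' (17) + 5 = 22 → 'w'
  't' (19) + 5 = 24 → 'y'
  'h' (7) + 5 = 12 → 'm'
Result = "ktzwym"


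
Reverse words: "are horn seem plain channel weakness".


Original: "are horn seem plain channel weakness"
Words (1..n): are | horn | seem | plain | channel | weakness
Reversed (n..1): weakness | channel | plain | seem | horn | are
Result = "weakness channel plain seem horn are"


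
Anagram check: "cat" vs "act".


Word 1: "cat" → sorted: act
Word 2: "act" → sorted: act
Same letters? act == act
Anagram = Yes


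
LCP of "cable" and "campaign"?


Word 1: "cable"
Word 2: "campaign"
Comparing from start:
  Pos 0: 'c' == 'c'
  Pos 1: 'a' == 'a'
  Pos 2: 'b' != 'm' (stop)
LCP = "ca" (length 2)


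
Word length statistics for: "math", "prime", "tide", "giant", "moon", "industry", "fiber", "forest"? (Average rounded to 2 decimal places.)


Lengths: "math"=4, "prime"=5, "tide"=4, "giant"=5, "moon"=4, "industry"=8, "fiber"=5, "forest"=6
Sum = 41, Count = 8
Average = 41/8 = 5.13
= avg=5.13, min=4, max=8


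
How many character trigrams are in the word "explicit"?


Word: "explicit" (length 8)
Number of 3-grams = length - 3 + 1 = 8 - 3 + 1
= 6


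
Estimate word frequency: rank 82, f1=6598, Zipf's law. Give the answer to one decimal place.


Zipf's law: f(r) = f(1) / r
f(1) = 6598
f(82) = 6598 / 82
= 80.5 occurrences


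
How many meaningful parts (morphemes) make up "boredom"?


Word: "boredom"
Morphemes: bore | -dom
Each morpheme carries meaning
= 2 morphemes


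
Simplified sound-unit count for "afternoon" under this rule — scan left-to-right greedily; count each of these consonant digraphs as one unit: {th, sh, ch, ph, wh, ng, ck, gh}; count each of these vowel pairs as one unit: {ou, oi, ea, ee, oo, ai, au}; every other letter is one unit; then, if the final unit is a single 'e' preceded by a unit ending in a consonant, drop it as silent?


Word: "afternoon" (9 letters)
Left-to-right scan:
  [1] 'a' (letter)
  [2] 'f' (letter)
  [3] 't' (letter)
  [4] 'e' (letter)
  [5] 'r' (letter)
  [6] 'n' (letter)
  [7] 'oo' (vowel-pair)
  [8] 'n' (letter)
Units from scan: 8
Sound units = 8 units


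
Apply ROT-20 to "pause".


Word: "pause"
Shift: 20
Each letter → (letter + shift) mod 26:
  'p' (15) + 20 = 9 → 'j'
  'a' (0) + 20 = 20 → 'u'
  'u' (20) + 20 = 14 → 'o'
  's' (18) + 20 = 12 → 'm'
  'e' (4) + 20 = 24 → 'y'
Result = "juomy"


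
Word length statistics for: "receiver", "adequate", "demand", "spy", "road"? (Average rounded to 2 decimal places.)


Lengths: "receiver"=8, "adequate"=8, "demand"=6, "spy"=3, "road"=4
Sum = 29, Count = 5
Average = 29/5 = 5.80
= avg=5.80, min=3, max=8


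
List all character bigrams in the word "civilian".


Word: "civilian" (length 8)
Number of bigrams = 8 - 2 + 1 = 7
  Position 0: "ci"
  Position 1: "iv"
  Position 2: "vi"
  Position 3: "il"
  Position 4: "li"
  Position 5: "ia"
  Position 6: "an"
Bigrams = "ci", "iv", "vi", "il", "li", "ia", "an"


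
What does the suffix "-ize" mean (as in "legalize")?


Suffix: -ize
As in: legalize -> legal + -ize
Meaning = to make


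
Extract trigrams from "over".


Word: "over" (length 4)
Number of trigrams = 4 - 3 + 1 = 2
  Position 0: "ove"
  Position 1: "ver"
Trigrams = "ove", "ver"


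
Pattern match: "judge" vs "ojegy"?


Pattern of "judge": [0, 1, 2, 3, 4]
Pattern of "ojegy": [0, 1, 2, 3, 4]
Patterns match
Same pattern = Yes


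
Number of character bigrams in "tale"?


Word: "tale" (length 4)
Number of 2-grams = length - 2 + 1 = 4 - 2 + 1
= 3


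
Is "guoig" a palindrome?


Word: "guoig"
Reversed: "gioug"
Forward == Backward? guoig != gioug
Palindrome = No


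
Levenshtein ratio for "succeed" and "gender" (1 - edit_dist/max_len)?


Word 1: "succeed" (length 7)
Word 2: "gender" (length 6)
One optimal edit sequence:
  1. delete 's'  (+1)
  2. substitute 'u' -> 'g'  (+1)
  3. substitute 'c' -> 'e'  (+1)
  4. substitute 'c' -> 'n'  (+1)
  5. substitute 'e' -> 'd'  (+1)
  6. keep 'e'
  7. substitute 'd' -> 'r'  (+1)
Edit distance = 6
Max length = max(7, 6) = 7
Similarity = 1 - 6/7
= 0.1429


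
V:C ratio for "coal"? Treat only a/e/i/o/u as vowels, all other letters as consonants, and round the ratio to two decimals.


Word: "coal"
Vowels (a,e,i,o,u): 2
Consonants: 2
Ratio = 2/2
= 1.00


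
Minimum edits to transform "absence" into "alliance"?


Word 1: "absence" (length 7)
Word 2: "alliance" (length 8)
One optimal edit sequence (insert/delete/substitute each cost 1):
  1. keep 'a'
  2. insert 'l'  (+1)
  3. substitute 'b' -> 'l'  (+1)
  4. substitute 's' -> 'i'  (+1)
  5. substitute 'e' -> 'a'  (+1)
  6. keep 'n'
  7. keep 'c'
  8. keep 'e'
Total edit operations: 4
Edit distance = 4
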